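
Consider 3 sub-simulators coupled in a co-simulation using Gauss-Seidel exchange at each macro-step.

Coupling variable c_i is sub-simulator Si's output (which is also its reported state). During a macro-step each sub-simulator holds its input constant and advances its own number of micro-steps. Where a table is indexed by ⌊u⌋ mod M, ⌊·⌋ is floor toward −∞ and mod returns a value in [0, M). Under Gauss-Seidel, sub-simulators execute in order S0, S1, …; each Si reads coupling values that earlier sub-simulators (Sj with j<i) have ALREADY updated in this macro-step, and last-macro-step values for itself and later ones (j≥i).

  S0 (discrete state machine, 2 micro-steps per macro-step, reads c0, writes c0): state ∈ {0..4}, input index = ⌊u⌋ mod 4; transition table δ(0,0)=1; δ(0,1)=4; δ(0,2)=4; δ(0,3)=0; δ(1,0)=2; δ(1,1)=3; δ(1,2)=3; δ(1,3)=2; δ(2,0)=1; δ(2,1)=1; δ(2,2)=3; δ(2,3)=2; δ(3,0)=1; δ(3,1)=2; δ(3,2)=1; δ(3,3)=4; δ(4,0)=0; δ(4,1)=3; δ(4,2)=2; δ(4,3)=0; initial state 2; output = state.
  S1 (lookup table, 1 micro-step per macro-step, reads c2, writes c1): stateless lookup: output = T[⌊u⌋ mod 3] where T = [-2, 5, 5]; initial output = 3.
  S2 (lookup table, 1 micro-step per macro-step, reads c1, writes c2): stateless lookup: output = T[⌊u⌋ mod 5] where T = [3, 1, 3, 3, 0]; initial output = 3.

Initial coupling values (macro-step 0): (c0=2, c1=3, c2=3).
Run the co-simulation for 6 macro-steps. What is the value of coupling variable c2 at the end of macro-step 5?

c2 at macro-step 5 = 3

macro 1: S0 reads c0=2 → after 2×micro: 1; S1 reads c2=3 → after 1×micro: -2; S2 reads c1=-2 → after 1×micro: 3 ⇒ (c0=1, c1=-2, c2=3)
macro 2: S0 reads c0=1 → after 2×micro: 2; S1 reads c2=3 → after 1×micro: -2; S2 reads c1=-2 → after 1×micro: 3 ⇒ (c0=2, c1=-2, c2=3)
macro 3: S0 reads c0=2 → after 2×micro: 1; S1 reads c2=3 → after 1×micro: -2; S2 reads c1=-2 → after 1×micro: 3 ⇒ (c0=1, c1=-2, c2=3)
macro 4: S0 reads c0=1 → after 2×micro: 2; S1 reads c2=3 → after 1×micro: -2; S2 reads c1=-2 → after 1×micro: 3 ⇒ (c0=2, c1=-2, c2=3)
macro 5: S0 reads c0=2 → after 2×micro: 1; S1 reads c2=3 → after 1×micro: -2; S2 reads c1=-2 → after 1×micro: 3 ⇒ (c0=1, c1=-2, c2=3)
macro 6: S0 reads c0=1 → after 2×micro: 2; S1 reads c2=3 → after 1×micro: -2; S2 reads c1=-2 → after 1×micro: 3 ⇒ (c0=2, c1=-2, c2=3)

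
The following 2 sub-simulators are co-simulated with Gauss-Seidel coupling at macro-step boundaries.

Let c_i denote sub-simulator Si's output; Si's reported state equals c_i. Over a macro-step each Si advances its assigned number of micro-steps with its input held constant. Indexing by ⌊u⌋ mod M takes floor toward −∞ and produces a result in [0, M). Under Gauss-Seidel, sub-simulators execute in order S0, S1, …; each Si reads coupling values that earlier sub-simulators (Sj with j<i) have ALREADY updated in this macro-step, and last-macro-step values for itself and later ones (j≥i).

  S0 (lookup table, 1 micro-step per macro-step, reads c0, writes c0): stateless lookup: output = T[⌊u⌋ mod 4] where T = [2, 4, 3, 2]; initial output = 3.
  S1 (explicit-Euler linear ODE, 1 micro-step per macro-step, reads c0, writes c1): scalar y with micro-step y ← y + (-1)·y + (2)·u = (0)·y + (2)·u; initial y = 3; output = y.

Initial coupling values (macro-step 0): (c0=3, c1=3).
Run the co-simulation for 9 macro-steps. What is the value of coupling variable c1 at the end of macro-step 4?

c1 at macro-step 4 = 6

macro 1: S0 reads c0=3 → after 1×micro: 2; S1 reads c0=2 → after 1×micro: 4 ⇒ (c0=2, c1=4)
macro 2: S0 reads c0=2 → after 1×micro: 3; S1 reads c0=3 → after 1×micro: 6 ⇒ (c0=3, c1=6)
macro 3: S0 reads c0=3 → after 1×micro: 2; S1 reads c0=2 → after 1×micro: 4 ⇒ (c0=2, c1=4)
macro 4: S0 reads c0=2 → after 1×micro: 3; S1 reads c0=3 → after 1×micro: 6 ⇒ (c0=3, c1=6)
macro 5: S0 reads c0=3 → after 1×micro: 2; S1 reads c0=2 → after 1×micro: 4 ⇒ (c0=2, c1=4)
macro 6: S0 reads c0=2 → after 1×micro: 3; S1 reads c0=3 → after 1×micro: 6 ⇒ (c0=3, c1=6)
macro 7: S0 reads c0=3 → after 1×micro: 2; S1 reads c0=2 → after 1×micro: 4 ⇒ (c0=2, c1=4)
macro 8: S0 reads c0=2 → after 1×micro: 3; S1 reads c0=3 → after 1×micro: 6 ⇒ (c0=3, c1=6)
macro 9: S0 reads c0=3 → after 1×micro: 2; S1 reads c0=2 → after 1×micro: 4 ⇒ (c0=2, c1=4)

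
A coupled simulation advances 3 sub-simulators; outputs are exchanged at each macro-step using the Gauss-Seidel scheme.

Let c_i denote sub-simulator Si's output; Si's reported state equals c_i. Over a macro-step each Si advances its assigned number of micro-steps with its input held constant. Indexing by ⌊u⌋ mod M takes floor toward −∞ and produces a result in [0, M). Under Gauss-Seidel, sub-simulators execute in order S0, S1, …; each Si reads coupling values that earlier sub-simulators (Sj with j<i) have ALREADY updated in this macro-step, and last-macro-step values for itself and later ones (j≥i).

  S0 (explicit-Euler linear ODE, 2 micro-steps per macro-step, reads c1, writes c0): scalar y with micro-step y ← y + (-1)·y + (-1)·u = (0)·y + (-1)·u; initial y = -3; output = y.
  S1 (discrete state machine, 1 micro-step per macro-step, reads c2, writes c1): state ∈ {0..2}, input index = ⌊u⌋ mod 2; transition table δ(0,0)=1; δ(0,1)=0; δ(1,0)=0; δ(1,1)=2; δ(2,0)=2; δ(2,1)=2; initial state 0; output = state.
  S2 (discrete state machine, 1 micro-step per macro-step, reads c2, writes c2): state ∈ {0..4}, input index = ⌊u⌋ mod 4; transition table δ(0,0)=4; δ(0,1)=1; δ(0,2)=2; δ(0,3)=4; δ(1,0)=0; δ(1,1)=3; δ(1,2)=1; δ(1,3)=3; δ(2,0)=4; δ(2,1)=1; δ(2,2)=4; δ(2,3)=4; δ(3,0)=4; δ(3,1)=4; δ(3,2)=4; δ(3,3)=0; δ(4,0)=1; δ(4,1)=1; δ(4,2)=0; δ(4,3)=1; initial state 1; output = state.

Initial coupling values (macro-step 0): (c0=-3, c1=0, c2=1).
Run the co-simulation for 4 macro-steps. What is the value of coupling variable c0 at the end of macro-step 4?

macro 1: S0 reads c1=0 → after 2×micro: 0; S1 reads c2=1 → after 1×micro: 0; S2 reads c2=1 → after 1×micro: 3 ⇒ (c0=0, c1=0, c2=3)
macro 2: S0 reads c1=0 → after 2×micro: 0; S1 reads c2=3 → after 1×micro: 0; S2 reads c2=3 → after 1×micro: 0 ⇒ (c0=0, c1=0, c2=0)
macro 3: S0 reads c1=0 → after 2×micro: 0; S1 reads c2=0 → after 1×micro: 1; S2 reads c2=0 → after 1×micro: 4 ⇒ (c0=0, c1=1, c2=4)
macro 4: S0 reads c1=1 → after 2×micro: -1; S1 reads c2=4 → after 1×micro: 0; S2 reads c2=4 → after 1×micro: 1 ⇒ (c0=-1, c1=0, c2=1)

c0 at macro-step 4 = -1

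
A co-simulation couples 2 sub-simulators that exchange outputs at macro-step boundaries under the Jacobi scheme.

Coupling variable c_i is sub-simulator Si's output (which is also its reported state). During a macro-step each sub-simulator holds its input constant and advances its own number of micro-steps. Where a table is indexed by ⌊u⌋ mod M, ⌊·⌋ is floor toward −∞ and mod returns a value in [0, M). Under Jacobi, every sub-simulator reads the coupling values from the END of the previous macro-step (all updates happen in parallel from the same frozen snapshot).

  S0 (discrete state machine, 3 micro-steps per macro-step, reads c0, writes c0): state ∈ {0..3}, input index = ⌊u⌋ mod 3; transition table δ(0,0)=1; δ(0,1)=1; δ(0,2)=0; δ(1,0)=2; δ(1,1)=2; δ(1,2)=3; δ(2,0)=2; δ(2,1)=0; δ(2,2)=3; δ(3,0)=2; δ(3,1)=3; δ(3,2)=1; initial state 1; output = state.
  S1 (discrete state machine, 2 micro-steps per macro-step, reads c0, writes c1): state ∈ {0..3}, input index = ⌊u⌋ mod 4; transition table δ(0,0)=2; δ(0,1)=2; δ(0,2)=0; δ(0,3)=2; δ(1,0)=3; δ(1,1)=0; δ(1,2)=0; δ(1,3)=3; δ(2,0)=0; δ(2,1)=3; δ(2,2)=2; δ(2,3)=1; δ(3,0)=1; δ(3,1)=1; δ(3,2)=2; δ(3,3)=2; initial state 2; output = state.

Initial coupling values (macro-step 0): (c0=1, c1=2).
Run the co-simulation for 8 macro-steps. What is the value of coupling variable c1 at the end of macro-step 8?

c1 at macro-step 8 = 2

macro 1: S0 reads c0=1 → after 3×micro: 1; S1 reads c0=1 → after 2×micro: 1 ⇒ (c0=1, c1=1)
macro 2: S0 reads c0=1 → after 3×micro: 1; S1 reads c0=1 → after 2×micro: 2 ⇒ (c0=1, c1=2)
macro 3: S0 reads c0=1 → after 3×micro: 1; S1 reads c0=1 → after 2×micro: 1 ⇒ (c0=1, c1=1)
macro 4: S0 reads c0=1 → after 3×micro: 1; S1 reads c0=1 → after 2×micro: 2 ⇒ (c0=1, c1=2)
macro 5: S0 reads c0=1 → after 3×micro: 1; S1 reads c0=1 → after 2×micro: 1 ⇒ (c0=1, c1=1)
macro 6: S0 reads c0=1 → after 3×micro: 1; S1 reads c0=1 → after 2×micro: 2 ⇒ (c0=1, c1=2)
macro 7: S0 reads c0=1 → after 3×micro: 1; S1 reads c0=1 → after 2×micro: 1 ⇒ (c0=1, c1=1)
macro 8: S0 reads c0=1 → after 3×micro: 1; S1 reads c0=1 → after 2×micro: 2 ⇒ (c0=1, c1=2)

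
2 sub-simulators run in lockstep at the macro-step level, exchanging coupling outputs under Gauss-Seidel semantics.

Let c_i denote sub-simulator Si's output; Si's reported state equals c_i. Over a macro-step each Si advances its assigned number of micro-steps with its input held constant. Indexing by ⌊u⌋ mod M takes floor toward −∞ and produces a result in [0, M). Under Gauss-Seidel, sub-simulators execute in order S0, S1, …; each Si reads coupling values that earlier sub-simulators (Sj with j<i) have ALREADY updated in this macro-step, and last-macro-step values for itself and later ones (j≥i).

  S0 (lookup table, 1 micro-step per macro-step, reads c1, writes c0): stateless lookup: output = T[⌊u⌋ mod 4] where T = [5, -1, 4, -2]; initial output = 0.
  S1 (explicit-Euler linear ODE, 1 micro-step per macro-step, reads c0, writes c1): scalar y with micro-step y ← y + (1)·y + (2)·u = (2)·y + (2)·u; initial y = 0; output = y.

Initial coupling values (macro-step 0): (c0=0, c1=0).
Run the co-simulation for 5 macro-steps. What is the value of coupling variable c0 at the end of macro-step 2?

macro 1: S0 reads c1=0 → after 1×micro: 5; S1 reads c0=5 → after 1×micro: 10 ⇒ (c0=5, c1=10)
macro 2: S0 reads c1=10 → after 1×micro: 4; S1 reads c0=4 → after 1×micro: 28 ⇒ (c0=4, c1=28)
macro 3: S0 reads c1=28 → after 1×micro: 5; S1 reads c0=5 → after 1×micro: 66 ⇒ (c0=5, c1=66)
macro 4: S0 reads c1=66 → after 1×micro: 4; S1 reads c0=4 → after 1×micro: 140 ⇒ (c0=4, c1=140)
macro 5: S0 reads c1=140 → after 1×micro: 5; S1 reads c0=5 → after 1×micro: 290 ⇒ (c0=5, c1=290)

c0 at macro-step 2 = 4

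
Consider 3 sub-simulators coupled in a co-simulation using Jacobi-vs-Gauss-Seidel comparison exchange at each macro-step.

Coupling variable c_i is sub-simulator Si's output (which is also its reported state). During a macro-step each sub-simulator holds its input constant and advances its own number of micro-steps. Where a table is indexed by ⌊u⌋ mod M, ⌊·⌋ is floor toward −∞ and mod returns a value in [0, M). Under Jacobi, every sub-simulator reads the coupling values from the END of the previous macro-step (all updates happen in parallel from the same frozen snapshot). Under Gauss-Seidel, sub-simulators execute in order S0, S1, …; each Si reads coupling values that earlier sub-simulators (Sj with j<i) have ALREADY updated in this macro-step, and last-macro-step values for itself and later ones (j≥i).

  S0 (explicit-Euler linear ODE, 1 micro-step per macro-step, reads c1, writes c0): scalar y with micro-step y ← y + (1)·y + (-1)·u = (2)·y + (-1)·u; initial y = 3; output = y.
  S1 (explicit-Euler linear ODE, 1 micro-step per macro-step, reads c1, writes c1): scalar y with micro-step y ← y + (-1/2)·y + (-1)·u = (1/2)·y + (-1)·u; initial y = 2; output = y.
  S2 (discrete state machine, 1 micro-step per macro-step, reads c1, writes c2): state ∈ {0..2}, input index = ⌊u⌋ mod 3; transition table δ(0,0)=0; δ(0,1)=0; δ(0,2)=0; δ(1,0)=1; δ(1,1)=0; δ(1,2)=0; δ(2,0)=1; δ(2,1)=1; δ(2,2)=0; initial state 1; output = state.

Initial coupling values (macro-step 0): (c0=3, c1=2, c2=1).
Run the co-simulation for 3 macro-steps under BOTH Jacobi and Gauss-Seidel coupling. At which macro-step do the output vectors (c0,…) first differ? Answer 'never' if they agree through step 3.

[Jacobi] macro 1: S0 reads c1=2 → after 1×micro: 4; S1 reads c1=2 → after 1×micro: -1; S2 reads c1=2 → after 1×micro: 0 ⇒ (c0=4, c1=-1, c2=0)
[Jacobi] macro 2: S0 reads c1=-1 → after 1×micro: 9; S1 reads c1=-1 → after 1×micro: 1/2; S2 reads c1=-1 → after 1×micro: 0 ⇒ (c0=9, c1=1/2, c2=0)
[Jacobi] macro 3: S0 reads c1=1/2 → after 1×micro: 35/2; S1 reads c1=1/2 → after 1×micro: -1/4; S2 reads c1=1/2 → after 1×micro: 0 ⇒ (c0=35/2, c1=-1/4, c2=0)
[Gauss-Seidel] macro 1: S0 reads c1=2 → after 1×micro: 4; S1 reads c1=2 → after 1×micro: -1; S2 reads c1=-1 → after 1×micro: 0 ⇒ (c0=4, c1=-1, c2=0)
[Gauss-Seidel] macro 2: S0 reads c1=-1 → after 1×micro: 9; S1 reads c1=-1 → after 1×micro: 1/2; S2 reads c1=1/2 → after 1×micro: 0 ⇒ (c0=9, c1=1/2, c2=0)
[Gauss-Seidel] macro 3: S0 reads c1=1/2 → after 1×micro: 35/2; S1 reads c1=1/2 → after 1×micro: -1/4; S2 reads c1=-1/4 → after 1×micro: 0 ⇒ (c0=35/2, c1=-1/4, c2=0)

first divergence at macro-step: never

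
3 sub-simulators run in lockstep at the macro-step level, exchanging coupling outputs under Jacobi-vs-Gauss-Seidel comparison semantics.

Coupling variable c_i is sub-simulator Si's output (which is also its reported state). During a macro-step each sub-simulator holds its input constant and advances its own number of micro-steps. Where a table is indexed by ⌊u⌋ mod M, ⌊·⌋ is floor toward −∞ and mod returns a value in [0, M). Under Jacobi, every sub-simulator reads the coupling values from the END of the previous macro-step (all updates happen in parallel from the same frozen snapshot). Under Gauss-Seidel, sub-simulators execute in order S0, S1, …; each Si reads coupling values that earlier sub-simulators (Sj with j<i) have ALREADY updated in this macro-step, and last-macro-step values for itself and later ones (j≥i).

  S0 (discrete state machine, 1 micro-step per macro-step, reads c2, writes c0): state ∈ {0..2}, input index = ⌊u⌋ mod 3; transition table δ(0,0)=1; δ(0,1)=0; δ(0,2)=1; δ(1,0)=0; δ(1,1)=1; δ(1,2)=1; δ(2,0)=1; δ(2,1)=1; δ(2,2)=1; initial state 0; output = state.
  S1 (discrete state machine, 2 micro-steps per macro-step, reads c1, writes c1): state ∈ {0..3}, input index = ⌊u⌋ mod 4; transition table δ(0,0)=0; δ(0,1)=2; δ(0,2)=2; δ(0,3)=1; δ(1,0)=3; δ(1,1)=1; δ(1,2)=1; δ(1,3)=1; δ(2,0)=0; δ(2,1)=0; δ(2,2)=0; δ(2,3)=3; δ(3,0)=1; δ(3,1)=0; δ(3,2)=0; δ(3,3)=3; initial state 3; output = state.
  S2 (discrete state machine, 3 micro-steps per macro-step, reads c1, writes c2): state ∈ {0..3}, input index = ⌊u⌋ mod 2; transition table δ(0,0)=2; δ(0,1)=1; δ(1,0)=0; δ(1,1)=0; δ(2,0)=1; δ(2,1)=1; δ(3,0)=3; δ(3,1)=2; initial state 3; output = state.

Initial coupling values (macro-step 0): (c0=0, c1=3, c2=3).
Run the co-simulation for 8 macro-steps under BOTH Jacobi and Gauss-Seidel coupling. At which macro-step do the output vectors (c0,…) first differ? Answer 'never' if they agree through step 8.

first divergence at macro-step: never

[Jacobi] macro 1: S0 reads c2=3 → after 1×micro: 1; S1 reads c1=3 → after 2×micro: 3; S2 reads c1=3 → after 3×micro: 0 ⇒ (c0=1, c1=3, c2=0)
[Jacobi] macro 2: S0 reads c2=0 → after 1×micro: 0; S1 reads c1=3 → after 2×micro: 3; S2 reads c1=3 → after 3×micro: 1 ⇒ (c0=0, c1=3, c2=1)
[Jacobi] macro 3: S0 reads c2=1 → after 1×micro: 0; S1 reads c1=3 → after 2×micro: 3; S2 reads c1=3 → after 3×micro: 0 ⇒ (c0=0, c1=3, c2=0)
[Jacobi] macro 4: S0 reads c2=0 → after 1×micro: 1; S1 reads c1=3 → after 2×micro: 3; S2 reads c1=3 → after 3×micro: 1 ⇒ (c0=1, c1=3, c2=1)
[Jacobi] macro 5: S0 reads c2=1 → after 1×micro: 1; S1 reads c1=3 → after 2×micro: 3; S2 reads c1=3 → after 3×micro: 0 ⇒ (c0=1, c1=3, c2=0)
[Jacobi] macro 6: S0 reads c2=0 → after 1×micro: 0; S1 reads c1=3 → after 2×micro: 3; S2 reads c1=3 → after 3×micro: 1 ⇒ (c0=0, c1=3, c2=1)
[Jacobi] macro 7: S0 reads c2=1 → after 1×micro: 0; S1 reads c1=3 → after 2×micro: 3; S2 reads c1=3 → after 3×micro: 0 ⇒ (c0=0, c1=3, c2=0)
[Jacobi] macro 8: S0 reads c2=0 → after 1×micro: 1; S1 reads c1=3 → after 2×micro: 3; S2 reads c1=3 → after 3×micro: 1 ⇒ (c0=1, c1=3, c2=1)
[Gauss-Seidel] macro 1: S0 reads c2=3 → after 1×micro: 1; S1 reads c1=3 → after 2×micro: 3; S2 reads c1=3 → after 3×micro: 0 ⇒ (c0=1, c1=3, c2=0)
[Gauss-Seidel] macro 2: S0 reads c2=0 → after 1×micro: 0; S1 reads c1=3 → after 2×micro: 3; S2 reads c1=3 → after 3×micro: 1 ⇒ (c0=0, c1=3, c2=1)
[Gauss-Seidel] macro 3: S0 reads c2=1 → after 1×micro: 0; S1 reads c1=3 → after 2×micro: 3; S2 reads c1=3 → after 3×micro: 0 ⇒ (c0=0, c1=3, c2=0)
[Gauss-Seidel] macro 4: S0 reads c2=0 → after 1×micro: 1; S1 reads c1=3 → after 2×micro: 3; S2 reads c1=3 → after 3×micro: 1 ⇒ (c0=1, c1=3, c2=1)
[Gauss-Seidel] macro 5: S0 reads c2=1 → after 1×micro: 1; S1 reads c1=3 → after 2×micro: 3; S2 reads c1=3 → after 3×micro: 0 ⇒ (c0=1, c1=3, c2=0)
[Gauss-Seidel] macro 6: S0 reads c2=0 → after 1×micro: 0; S1 reads c1=3 → after 2×micro: 3; S2 reads c1=3 → after 3×micro: 1 ⇒ (c0=0, c1=3, c2=1)
[Gauss-Seidel] macro 7: S0 reads c2=1 → after 1×micro: 0; S1 reads c1=3 → after 2×micro: 3; S2 reads c1=3 → after 3×micro: 0 ⇒ (c0=0, c1=3, c2=0)
[Gauss-Seidel] macro 8: S0 reads c2=0 → after 1×micro: 1; S1 reads c1=3 → after 2×micro: 3; S2 reads c1=3 → after 3×micro: 1 ⇒ (c0=1, c1=3, c2=1)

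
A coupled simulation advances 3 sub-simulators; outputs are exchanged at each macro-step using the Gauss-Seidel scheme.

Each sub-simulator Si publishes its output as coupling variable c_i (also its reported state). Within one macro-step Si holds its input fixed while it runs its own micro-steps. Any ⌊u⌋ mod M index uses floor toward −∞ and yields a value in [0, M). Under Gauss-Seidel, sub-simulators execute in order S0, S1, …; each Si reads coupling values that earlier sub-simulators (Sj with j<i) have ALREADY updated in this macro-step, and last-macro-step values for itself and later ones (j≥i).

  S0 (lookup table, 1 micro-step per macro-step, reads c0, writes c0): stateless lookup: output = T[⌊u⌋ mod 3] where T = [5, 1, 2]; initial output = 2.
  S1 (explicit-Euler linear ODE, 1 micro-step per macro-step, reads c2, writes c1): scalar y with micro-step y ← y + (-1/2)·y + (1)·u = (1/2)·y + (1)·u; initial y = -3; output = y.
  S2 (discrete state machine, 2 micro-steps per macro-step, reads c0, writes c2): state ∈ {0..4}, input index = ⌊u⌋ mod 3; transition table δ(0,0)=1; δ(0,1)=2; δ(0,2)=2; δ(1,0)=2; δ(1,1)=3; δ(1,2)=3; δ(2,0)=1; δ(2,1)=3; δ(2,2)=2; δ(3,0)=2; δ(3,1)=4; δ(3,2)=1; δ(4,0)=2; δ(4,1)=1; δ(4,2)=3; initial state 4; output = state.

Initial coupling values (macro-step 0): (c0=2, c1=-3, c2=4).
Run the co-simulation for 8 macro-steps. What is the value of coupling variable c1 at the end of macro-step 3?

macro 1: S0 reads c0=2 → after 1×micro: 2; S1 reads c2=4 → after 1×micro: 5/2; S2 reads c0=2 → after 2×micro: 1 ⇒ (c0=2, c1=5/2, c2=1)
macro 2: S0 reads c0=2 → after 1×micro: 2; S1 reads c2=1 → after 1×micro: 9/4; S2 reads c0=2 → after 2×micro: 1 ⇒ (c0=2, c1=9/4, c2=1)
macro 3: S0 reads c0=2 → after 1×micro: 2; S1 reads c2=1 → after 1×micro: 17/8; S2 reads c0=2 → after 2×micro: 1 ⇒ (c0=2, c1=17/8, c2=1)
macro 4: S0 reads c0=2 → after 1×micro: 2; S1 reads c2=1 → after 1×micro: 33/16; S2 reads c0=2 → after 2×micro: 1 ⇒ (c0=2, c1=33/16, c2=1)
macro 5: S0 reads c0=2 → after 1×micro: 2; S1 reads c2=1 → after 1×micro: 65/32; S2 reads c0=2 → after 2×micro: 1 ⇒ (c0=2, c1=65/32, c2=1)
macro 6: S0 reads c0=2 → after 1×micro: 2; S1 reads c2=1 → after 1×micro: 129/64; S2 reads c0=2 → after 2×micro: 1 ⇒ (c0=2, c1=129/64, c2=1)
macro 7: S0 reads c0=2 → after 1×micro: 2; S1 reads c2=1 → after 1×micro: 257/128; S2 reads c0=2 → after 2×micro: 1 ⇒ (c0=2, c1=257/128, c2=1)
macro 8: S0 reads c0=2 → after 1×micro: 2; S1 reads c2=1 → after 1×micro: 513/256; S2 reads c0=2 → after 2×micro: 1 ⇒ (c0=2, c1=513/256, c2=1)

c1 at macro-step 3 = 17/8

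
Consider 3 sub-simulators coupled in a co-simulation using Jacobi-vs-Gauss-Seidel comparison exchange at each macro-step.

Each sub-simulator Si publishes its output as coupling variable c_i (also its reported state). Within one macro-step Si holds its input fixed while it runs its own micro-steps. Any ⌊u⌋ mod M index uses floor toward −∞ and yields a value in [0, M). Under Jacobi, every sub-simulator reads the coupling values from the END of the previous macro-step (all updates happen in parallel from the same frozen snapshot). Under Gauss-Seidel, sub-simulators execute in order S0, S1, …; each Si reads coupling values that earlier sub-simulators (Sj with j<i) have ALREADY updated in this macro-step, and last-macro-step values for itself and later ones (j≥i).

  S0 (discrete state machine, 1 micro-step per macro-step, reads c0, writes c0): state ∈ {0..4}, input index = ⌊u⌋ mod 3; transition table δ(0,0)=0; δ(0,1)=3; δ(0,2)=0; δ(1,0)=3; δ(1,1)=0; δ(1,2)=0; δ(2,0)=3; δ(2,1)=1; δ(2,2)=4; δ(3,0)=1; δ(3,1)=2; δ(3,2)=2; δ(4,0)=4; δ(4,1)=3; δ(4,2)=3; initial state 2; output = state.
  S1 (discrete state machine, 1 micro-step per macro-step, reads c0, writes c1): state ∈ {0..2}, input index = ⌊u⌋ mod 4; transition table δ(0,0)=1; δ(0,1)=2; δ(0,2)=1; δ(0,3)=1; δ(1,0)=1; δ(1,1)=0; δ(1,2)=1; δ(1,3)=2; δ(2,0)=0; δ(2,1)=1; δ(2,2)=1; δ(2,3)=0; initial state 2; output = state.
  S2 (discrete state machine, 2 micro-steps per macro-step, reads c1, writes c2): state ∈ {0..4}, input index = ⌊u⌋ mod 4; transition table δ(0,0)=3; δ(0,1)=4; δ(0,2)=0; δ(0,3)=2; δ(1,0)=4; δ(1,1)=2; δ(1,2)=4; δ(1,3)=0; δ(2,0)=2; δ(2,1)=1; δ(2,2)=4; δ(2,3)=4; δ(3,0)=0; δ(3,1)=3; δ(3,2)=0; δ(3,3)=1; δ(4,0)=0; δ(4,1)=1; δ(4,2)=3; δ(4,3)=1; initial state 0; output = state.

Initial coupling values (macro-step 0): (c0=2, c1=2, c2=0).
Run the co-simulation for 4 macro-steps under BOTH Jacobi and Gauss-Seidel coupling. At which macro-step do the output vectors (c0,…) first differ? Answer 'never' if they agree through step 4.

[Jacobi] macro 1: S0 reads c0=2 → after 1×micro: 4; S1 reads c0=2 → after 1×micro: 1; S2 reads c1=2 → after 2×micro: 0 ⇒ (c0=4, c1=1, c2=0)
[Jacobi] macro 2: S0 reads c0=4 → after 1×micro: 3; S1 reads c0=4 → after 1×micro: 1; S2 reads c1=1 → after 2×micro: 1 ⇒ (c0=3, c1=1, c2=1)
[Jacobi] macro 3: S0 reads c0=3 → after 1×micro: 1; S1 reads c0=3 → after 1×micro: 2; S2 reads c1=1 → after 2×micro: 1 ⇒ (c0=1, c1=2, c2=1)
[Jacobi] macro 4: S0 reads c0=1 → after 1×micro: 0; S1 reads c0=1 → after 1×micro: 1; S2 reads c1=2 → after 2×micro: 3 ⇒ (c0=0, c1=1, c2=3)
[Gauss-Seidel] macro 1: S0 reads c0=2 → after 1×micro: 4; S1 reads c0=4 → after 1×micro: 0; S2 reads c1=0 → after 2×micro: 0 ⇒ (c0=4, c1=0, c2=0)
[Gauss-Seidel] macro 2: S0 reads c0=4 → after 1×micro: 3; S1 reads c0=3 → after 1×micro: 1; S2 reads c1=1 → after 2×micro: 1 ⇒ (c0=3, c1=1, c2=1)
[Gauss-Seidel] macro 3: S0 reads c0=3 → after 1×micro: 1; S1 reads c0=1 → after 1×micro: 0; S2 reads c1=0 → after 2×micro: 0 ⇒ (c0=1, c1=0, c2=0)
[Gauss-Seidel] macro 4: S0 reads c0=1 → after 1×micro: 0; S1 reads c0=0 → after 1×micro: 1; S2 reads c1=1 → after 2×micro: 1 ⇒ (c0=0, c1=1, c2=1)

first divergence at macro-step: 1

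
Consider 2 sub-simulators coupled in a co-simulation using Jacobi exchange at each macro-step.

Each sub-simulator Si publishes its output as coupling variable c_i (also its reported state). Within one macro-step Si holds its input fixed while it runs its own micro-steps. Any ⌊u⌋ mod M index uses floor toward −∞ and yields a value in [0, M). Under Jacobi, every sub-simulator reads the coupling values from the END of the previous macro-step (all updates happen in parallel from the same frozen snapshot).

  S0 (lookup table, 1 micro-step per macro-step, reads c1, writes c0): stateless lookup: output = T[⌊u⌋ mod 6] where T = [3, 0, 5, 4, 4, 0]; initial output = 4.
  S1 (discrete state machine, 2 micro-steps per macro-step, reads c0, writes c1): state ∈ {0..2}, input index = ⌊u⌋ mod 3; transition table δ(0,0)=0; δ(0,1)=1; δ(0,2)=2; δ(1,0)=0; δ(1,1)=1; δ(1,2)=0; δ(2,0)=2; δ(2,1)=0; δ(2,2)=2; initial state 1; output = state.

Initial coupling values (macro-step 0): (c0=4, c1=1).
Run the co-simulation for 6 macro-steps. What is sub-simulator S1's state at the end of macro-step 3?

macro 1: S0 reads c1=1 → after 1×micro: 0; S1 reads c0=4 → after 2×micro: 1 ⇒ (c0=0, c1=1)
macro 2: S0 reads c1=1 → after 1×micro: 0; S1 reads c0=0 → after 2×micro: 0 ⇒ (c0=0, c1=0)
macro 3: S0 reads c1=0 → after 1×micro: 3; S1 reads c0=0 → after 2×micro: 0 ⇒ (c0=3, c1=0)
macro 4: S0 reads c1=0 → after 1×micro: 3; S1 reads c0=3 → after 2×micro: 0 ⇒ (c0=3, c1=0)
macro 5: S0 reads c1=0 → after 1×micro: 3; S1 reads c0=3 → after 2×micro: 0 ⇒ (c0=3, c1=0)
macro 6: S0 reads c1=0 → after 1×micro: 3; S1 reads c0=3 → after 2×micro: 0 ⇒ (c0=3, c1=0)

S1 state at macro-step 3 = 0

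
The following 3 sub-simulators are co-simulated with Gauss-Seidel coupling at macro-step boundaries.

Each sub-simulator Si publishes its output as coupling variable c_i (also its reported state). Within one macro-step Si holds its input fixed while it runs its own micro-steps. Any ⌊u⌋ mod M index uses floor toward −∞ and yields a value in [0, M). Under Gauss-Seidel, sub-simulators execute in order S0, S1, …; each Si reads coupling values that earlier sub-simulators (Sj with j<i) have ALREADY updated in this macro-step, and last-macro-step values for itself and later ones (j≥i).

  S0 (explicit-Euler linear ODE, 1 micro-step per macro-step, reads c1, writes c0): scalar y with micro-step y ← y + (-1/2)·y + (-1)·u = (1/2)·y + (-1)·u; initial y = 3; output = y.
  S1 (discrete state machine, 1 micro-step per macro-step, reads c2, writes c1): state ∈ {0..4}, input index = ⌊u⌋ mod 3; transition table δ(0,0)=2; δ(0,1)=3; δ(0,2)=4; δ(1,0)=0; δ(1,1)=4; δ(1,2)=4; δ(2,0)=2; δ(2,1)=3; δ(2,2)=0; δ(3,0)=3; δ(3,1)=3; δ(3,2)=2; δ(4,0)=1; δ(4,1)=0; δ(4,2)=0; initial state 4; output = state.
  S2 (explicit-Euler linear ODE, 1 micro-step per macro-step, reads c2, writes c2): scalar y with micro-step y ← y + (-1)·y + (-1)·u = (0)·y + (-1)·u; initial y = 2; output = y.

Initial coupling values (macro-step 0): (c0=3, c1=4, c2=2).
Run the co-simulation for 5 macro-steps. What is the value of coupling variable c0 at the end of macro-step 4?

c0 at macro-step 4 = -61/16

macro 1: S0 reads c1=4 → after 1×micro: -5/2; S1 reads c2=2 → after 1×micro: 0; S2 reads c2=2 → after 1×micro: -2 ⇒ (c0=-5/2, c1=0, c2=-2)
macro 2: S0 reads c1=0 → after 1×micro: -5/4; S1 reads c2=-2 → after 1×micro: 3; S2 reads c2=-2 → after 1×micro: 2 ⇒ (c0=-5/4, c1=3, c2=2)
macro 3: S0 reads c1=3 → after 1×micro: -29/8; S1 reads c2=2 → after 1×micro: 2; S2 reads c2=2 → after 1×micro: -2 ⇒ (c0=-29/8, c1=2, c2=-2)
macro 4: S0 reads c1=2 → after 1×micro: -61/16; S1 reads c2=-2 → after 1×micro: 3; S2 reads c2=-2 → after 1×micro: 2 ⇒ (c0=-61/16, c1=3, c2=2)
macro 5: S0 reads c1=3 → after 1×micro: -157/32; S1 reads c2=2 → after 1×micro: 2; S2 reads c2=2 → after 1×micro: -2 ⇒ (c0=-157/32, c1=2, c2=-2)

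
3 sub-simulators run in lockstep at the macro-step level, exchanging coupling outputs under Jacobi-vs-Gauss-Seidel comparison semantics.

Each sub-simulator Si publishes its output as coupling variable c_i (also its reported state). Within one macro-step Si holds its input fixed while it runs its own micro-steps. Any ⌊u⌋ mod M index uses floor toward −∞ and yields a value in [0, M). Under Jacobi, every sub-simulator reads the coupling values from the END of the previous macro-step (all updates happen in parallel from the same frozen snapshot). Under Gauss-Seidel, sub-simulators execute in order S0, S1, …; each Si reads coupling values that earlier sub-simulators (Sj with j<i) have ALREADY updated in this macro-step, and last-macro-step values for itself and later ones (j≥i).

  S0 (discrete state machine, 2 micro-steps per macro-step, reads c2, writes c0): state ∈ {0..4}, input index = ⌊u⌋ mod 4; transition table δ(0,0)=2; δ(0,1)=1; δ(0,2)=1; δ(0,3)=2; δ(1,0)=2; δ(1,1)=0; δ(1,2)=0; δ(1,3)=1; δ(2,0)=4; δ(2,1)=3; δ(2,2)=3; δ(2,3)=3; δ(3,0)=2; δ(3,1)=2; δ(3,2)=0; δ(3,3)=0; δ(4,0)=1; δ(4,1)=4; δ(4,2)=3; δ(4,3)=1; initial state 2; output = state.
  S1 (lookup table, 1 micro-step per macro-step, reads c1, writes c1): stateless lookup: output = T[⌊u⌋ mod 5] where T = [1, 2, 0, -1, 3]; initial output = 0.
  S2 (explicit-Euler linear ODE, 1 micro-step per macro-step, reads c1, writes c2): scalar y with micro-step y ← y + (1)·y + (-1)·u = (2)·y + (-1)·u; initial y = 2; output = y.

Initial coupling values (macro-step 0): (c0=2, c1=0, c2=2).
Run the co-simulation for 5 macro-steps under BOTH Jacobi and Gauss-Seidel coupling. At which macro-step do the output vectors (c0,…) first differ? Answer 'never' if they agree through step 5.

first divergence at macro-step: 1

[Jacobi] macro 1: S0 reads c2=2 → after 2×micro: 0; S1 reads c1=0 → after 1×micro: 1; S2 reads c1=0 → after 1×micro: 4 ⇒ (c0=0, c1=1, c2=4)
[Jacobi] macro 2: S0 reads c2=4 → after 2×micro: 4; S1 reads c1=1 → after 1×micro: 2; S2 reads c1=1 → after 1×micro: 7 ⇒ (c0=4, c1=2, c2=7)
[Jacobi] macro 3: S0 reads c2=7 → after 2×micro: 1; S1 reads c1=2 → after 1×micro: 0; S2 reads c1=2 → after 1×micro: 12 ⇒ (c0=1, c1=0, c2=12)
[Jacobi] macro 4: S0 reads c2=12 → after 2×micro: 4; S1 reads c1=0 → after 1×micro: 1; S2 reads c1=0 → after 1×micro: 24 ⇒ (c0=4, c1=1, c2=24)
[Jacobi] macro 5: S0 reads c2=24 → after 2×micro: 2; S1 reads c1=1 → after 1×micro: 2; S2 reads c1=1 → after 1×micro: 47 ⇒ (c0=2, c1=2, c2=47)
[Gauss-Seidel] macro 1: S0 reads c2=2 → after 2×micro: 0; S1 reads c1=0 → after 1×micro: 1; S2 reads c1=1 → after 1×micro: 3 ⇒ (c0=0, c1=1, c2=3)
[Gauss-Seidel] macro 2: S0 reads c2=3 → after 2×micro: 3; S1 reads c1=1 → after 1×micro: 2; S2 reads c1=2 → after 1×micro: 4 ⇒ (c0=3, c1=2, c2=4)
[Gauss-Seidel] macro 3: S0 reads c2=4 → after 2×micro: 4; S1 reads c1=2 → after 1×micro: 0; S2 reads c1=0 → after 1×micro: 8 ⇒ (c0=4, c1=0, c2=8)
[Gauss-Seidel] macro 4: S0 reads c2=8 → after 2×micro: 2; S1 reads c1=0 → after 1×micro: 1; S2 reads c1=1 → after 1×micro: 15 ⇒ (c0=2, c1=1, c2=15)
[Gauss-Seidel] macro 5: S0 reads c2=15 → after 2×micro: 0; S1 reads c1=1 → after 1×micro: 2; S2 reads c1=2 → after 1×micro: 28 ⇒ (c0=0, c1=2, c2=28)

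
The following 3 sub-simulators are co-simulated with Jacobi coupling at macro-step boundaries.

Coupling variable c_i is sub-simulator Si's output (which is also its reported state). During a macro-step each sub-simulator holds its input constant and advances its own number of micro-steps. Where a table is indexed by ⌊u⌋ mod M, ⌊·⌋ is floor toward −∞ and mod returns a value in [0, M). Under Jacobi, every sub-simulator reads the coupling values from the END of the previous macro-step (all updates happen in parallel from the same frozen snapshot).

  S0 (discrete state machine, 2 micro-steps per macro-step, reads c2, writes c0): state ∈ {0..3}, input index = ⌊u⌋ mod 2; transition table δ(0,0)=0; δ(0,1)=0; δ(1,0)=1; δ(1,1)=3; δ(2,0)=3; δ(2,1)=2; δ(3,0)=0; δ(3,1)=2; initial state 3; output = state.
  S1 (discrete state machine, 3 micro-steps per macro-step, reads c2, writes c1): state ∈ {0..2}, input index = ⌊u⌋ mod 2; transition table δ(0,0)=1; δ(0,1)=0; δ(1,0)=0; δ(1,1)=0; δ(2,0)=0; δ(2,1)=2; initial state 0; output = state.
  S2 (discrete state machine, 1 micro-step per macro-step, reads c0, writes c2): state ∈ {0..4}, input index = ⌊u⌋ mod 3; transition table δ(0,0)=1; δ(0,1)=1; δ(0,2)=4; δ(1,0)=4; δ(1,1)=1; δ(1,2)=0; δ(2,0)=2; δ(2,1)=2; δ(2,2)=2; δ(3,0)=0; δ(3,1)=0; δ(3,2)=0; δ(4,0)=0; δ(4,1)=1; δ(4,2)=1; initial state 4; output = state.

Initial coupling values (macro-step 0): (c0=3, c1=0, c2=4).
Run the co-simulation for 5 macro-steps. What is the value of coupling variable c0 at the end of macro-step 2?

c0 at macro-step 2 = 0

macro 1: S0 reads c2=4 → after 2×micro: 0; S1 reads c2=4 → after 3×micro: 1; S2 reads c0=3 → after 1×micro: 0 ⇒ (c0=0, c1=1, c2=0)
macro 2: S0 reads c2=0 → after 2×micro: 0; S1 reads c2=0 → after 3×micro: 0; S2 reads c0=0 → after 1×micro: 1 ⇒ (c0=0, c1=0, c2=1)
macro 3: S0 reads c2=1 → after 2×micro: 0; S1 reads c2=1 → after 3×micro: 0; S2 reads c0=0 → after 1×micro: 4 ⇒ (c0=0, c1=0, c2=4)
macro 4: S0 reads c2=4 → after 2×micro: 0; S1 reads c2=4 → after 3×micro: 1; S2 reads c0=0 → after 1×micro: 0 ⇒ (c0=0, c1=1, c2=0)
macro 5: S0 reads c2=0 → after 2×micro: 0; S1 reads c2=0 → after 3×micro: 0; S2 reads c0=0 → after 1×micro: 1 ⇒ (c0=0, c1=0, c2=1)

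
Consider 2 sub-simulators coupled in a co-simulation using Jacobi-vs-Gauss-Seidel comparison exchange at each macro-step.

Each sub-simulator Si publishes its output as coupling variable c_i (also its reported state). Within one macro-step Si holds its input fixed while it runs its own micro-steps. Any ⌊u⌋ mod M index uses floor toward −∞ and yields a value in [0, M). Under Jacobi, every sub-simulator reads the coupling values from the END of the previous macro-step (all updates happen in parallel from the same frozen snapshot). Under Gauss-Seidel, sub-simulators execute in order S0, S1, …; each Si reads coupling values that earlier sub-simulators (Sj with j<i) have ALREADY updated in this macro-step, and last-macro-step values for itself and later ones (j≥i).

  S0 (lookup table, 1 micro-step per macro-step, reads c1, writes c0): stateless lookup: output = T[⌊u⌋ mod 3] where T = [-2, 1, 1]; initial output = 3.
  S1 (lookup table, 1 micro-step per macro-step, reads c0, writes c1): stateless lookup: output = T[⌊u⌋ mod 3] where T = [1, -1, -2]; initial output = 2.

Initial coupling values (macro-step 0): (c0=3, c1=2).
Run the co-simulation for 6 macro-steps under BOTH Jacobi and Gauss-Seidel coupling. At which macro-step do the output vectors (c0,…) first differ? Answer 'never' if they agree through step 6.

first divergence at macro-step: 1

[Jacobi] macro 1: S0 reads c1=2 → after 1×micro: 1; S1 reads c0=3 → after 1×micro: 1 ⇒ (c0=1, c1=1)
[Jacobi] macro 2: S0 reads c1=1 → after 1×micro: 1; S1 reads c0=1 → after 1×micro: -1 ⇒ (c0=1, c1=-1)
[Jacobi] macro 3: S0 reads c1=-1 → after 1×micro: 1; S1 reads c0=1 → after 1×micro: -1 ⇒ (c0=1, c1=-1)
[Jacobi] macro 4: S0 reads c1=-1 → after 1×micro: 1; S1 reads c0=1 → after 1×micro: -1 ⇒ (c0=1, c1=-1)
[Jacobi] macro 5: S0 reads c1=-1 → after 1×micro: 1; S1 reads c0=1 → after 1×micro: -1 ⇒ (c0=1, c1=-1)
[Jacobi] macro 6: S0 reads c1=-1 → after 1×micro: 1; S1 reads c0=1 → after 1×micro: -1 ⇒ (c0=1, c1=-1)
[Gauss-Seidel] macro 1: S0 reads c1=2 → after 1×micro: 1; S1 reads c0=1 → after 1×micro: -1 ⇒ (c0=1, c1=-1)
[Gauss-Seidel] macro 2: S0 reads c1=-1 → after 1×micro: 1; S1 reads c0=1 → after 1×micro: -1 ⇒ (c0=1, c1=-1)
[Gauss-Seidel] macro 3: S0 reads c1=-1 → after 1×micro: 1; S1 reads c0=1 → after 1×micro: -1 ⇒ (c0=1, c1=-1)
[Gauss-Seidel] macro 4: S0 reads c1=-1 → after 1×micro: 1; S1 reads c0=1 → after 1×micro: -1 ⇒ (c0=1, c1=-1)
[Gauss-Seidel] macro 5: S0 reads c1=-1 → after 1×micro: 1; S1 reads c0=1 → after 1×micro: -1 ⇒ (c0=1, c1=-1)
[Gauss-Seidel] macro 6: S0 reads c1=-1 → after 1×micro: 1; S1 reads c0=1 → after 1×micro: -1 ⇒ (c0=1, c1=-1)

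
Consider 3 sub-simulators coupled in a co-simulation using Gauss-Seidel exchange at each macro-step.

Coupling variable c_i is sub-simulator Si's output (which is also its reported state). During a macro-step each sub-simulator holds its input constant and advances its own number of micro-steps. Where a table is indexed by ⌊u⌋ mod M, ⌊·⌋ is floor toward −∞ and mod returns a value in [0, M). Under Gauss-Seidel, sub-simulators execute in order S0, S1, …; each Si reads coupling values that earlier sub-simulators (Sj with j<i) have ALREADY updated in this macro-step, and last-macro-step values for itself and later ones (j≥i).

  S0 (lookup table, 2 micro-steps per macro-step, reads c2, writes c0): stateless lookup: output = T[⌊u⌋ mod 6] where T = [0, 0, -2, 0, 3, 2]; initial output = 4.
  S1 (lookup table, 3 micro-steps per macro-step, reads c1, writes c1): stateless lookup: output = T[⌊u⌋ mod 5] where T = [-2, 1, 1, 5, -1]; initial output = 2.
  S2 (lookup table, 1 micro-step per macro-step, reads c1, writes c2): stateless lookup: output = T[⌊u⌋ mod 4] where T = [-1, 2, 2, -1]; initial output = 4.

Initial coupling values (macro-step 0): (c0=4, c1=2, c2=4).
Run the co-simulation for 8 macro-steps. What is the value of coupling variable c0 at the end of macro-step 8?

macro 1: S0 reads c2=4 → after 2×micro: 3; S1 reads c1=2 → after 3×micro: 1; S2 reads c1=1 → after 1×micro: 2 ⇒ (c0=3, c1=1, c2=2)
macro 2: S0 reads c2=2 → after 2×micro: -2; S1 reads c1=1 → after 3×micro: 1; S2 reads c1=1 → after 1×micro: 2 ⇒ (c0=-2, c1=1, c2=2)
macro 3: S0 reads c2=2 → after 2×micro: -2; S1 reads c1=1 → after 3×micro: 1; S2 reads c1=1 → after 1×micro: 2 ⇒ (c0=-2, c1=1, c2=2)
macro 4: S0 reads c2=2 → after 2×micro: -2; S1 reads c1=1 → after 3×micro: 1; S2 reads c1=1 → after 1×micro: 2 ⇒ (c0=-2, c1=1, c2=2)
macro 5: S0 reads c2=2 → after 2×micro: -2; S1 reads c1=1 → after 3×micro: 1; S2 reads c1=1 → after 1×micro: 2 ⇒ (c0=-2, c1=1, c2=2)
macro 6: S0 reads c2=2 → after 2×micro: -2; S1 reads c1=1 → after 3×micro: 1; S2 reads c1=1 → after 1×micro: 2 ⇒ (c0=-2, c1=1, c2=2)
macro 7: S0 reads c2=2 → after 2×micro: -2; S1 reads c1=1 → after 3×micro: 1; S2 reads c1=1 → after 1×micro: 2 ⇒ (c0=-2, c1=1, c2=2)
macro 8: S0 reads c2=2 → after 2×micro: -2; S1 reads c1=1 → after 3×micro: 1; S2 reads c1=1 → after 1×micro: 2 ⇒ (c0=-2, c1=1, c2=2)

c0 at macro-step 8 = -2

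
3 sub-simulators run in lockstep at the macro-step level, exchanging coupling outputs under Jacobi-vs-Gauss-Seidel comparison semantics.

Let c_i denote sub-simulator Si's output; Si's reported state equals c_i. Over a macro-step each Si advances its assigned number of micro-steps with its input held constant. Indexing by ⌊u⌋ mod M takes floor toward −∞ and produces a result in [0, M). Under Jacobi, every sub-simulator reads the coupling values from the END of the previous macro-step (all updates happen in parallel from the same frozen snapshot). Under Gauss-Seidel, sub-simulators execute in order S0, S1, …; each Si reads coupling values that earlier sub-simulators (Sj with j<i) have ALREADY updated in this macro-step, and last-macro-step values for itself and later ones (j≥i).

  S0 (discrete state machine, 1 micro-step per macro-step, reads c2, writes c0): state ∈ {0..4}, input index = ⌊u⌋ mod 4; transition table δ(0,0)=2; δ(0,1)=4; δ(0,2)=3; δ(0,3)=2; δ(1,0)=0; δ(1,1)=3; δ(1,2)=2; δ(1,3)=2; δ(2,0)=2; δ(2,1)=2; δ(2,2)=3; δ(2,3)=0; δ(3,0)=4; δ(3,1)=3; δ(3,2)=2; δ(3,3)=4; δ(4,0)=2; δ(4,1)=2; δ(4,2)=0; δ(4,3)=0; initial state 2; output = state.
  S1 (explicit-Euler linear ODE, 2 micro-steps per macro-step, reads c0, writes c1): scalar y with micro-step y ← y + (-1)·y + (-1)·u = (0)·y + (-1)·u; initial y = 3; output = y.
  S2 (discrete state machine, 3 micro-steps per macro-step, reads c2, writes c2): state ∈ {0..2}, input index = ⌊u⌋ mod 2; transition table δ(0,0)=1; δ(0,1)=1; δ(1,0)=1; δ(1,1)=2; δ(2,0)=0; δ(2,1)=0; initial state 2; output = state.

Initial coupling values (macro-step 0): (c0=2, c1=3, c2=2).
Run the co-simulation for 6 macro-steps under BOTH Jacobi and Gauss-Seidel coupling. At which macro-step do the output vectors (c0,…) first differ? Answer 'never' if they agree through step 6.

[Jacobi] macro 1: S0 reads c2=2 → after 1×micro: 3; S1 reads c0=2 → after 2×micro: -2; S2 reads c2=2 → after 3×micro: 1 ⇒ (c0=3, c1=-2, c2=1)
[Jacobi] macro 2: S0 reads c2=1 → after 1×micro: 3; S1 reads c0=3 → after 2×micro: -3; S2 reads c2=1 → after 3×micro: 1 ⇒ (c0=3, c1=-3, c2=1)
[Jacobi] macro 3: S0 reads c2=1 → after 1×micro: 3; S1 reads c0=3 → after 2×micro: -3; S2 reads c2=1 → after 3×micro: 1 ⇒ (c0=3, c1=-3, c2=1)
[Jacobi] macro 4: S0 reads c2=1 → after 1×micro: 3; S1 reads c0=3 → after 2×micro: -3; S2 reads c2=1 → after 3×micro: 1 ⇒ (c0=3, c1=-3, c2=1)
[Jacobi] macro 5: S0 reads c2=1 → after 1×micro: 3; S1 reads c0=3 → after 2×micro: -3; S2 reads c2=1 → after 3×micro: 1 ⇒ (c0=3, c1=-3, c2=1)
[Jacobi] macro 6: S0 reads c2=1 → after 1×micro: 3; S1 reads c0=3 → after 2×micro: -3; S2 reads c2=1 → after 3×micro: 1 ⇒ (c0=3, c1=-3, c2=1)
[Gauss-Seidel] macro 1: S0 reads c2=2 → after 1×micro: 3; S1 reads c0=3 → after 2×micro: -3; S2 reads c2=2 → after 3×micro: 1 ⇒ (c0=3, c1=-3, c2=1)
[Gauss-Seidel] macro 2: S0 reads c2=1 → after 1×micro: 3; S1 reads c0=3 → after 2×micro: -3; S2 reads c2=1 → after 3×micro: 1 ⇒ (c0=3, c1=-3, c2=1)
[Gauss-Seidel] macro 3: S0 reads c2=1 → after 1×micro: 3; S1 reads c0=3 → after 2×micro: -3; S2 reads c2=1 → after 3×micro: 1 ⇒ (c0=3, c1=-3, c2=1)
[Gauss-Seidel] macro 4: S0 reads c2=1 → after 1×micro: 3; S1 reads c0=3 → after 2×micro: -3; S2 reads c2=1 → after 3×micro: 1 ⇒ (c0=3, c1=-3, c2=1)
[Gauss-Seidel] macro 5: S0 reads c2=1 → after 1×micro: 3; S1 reads c0=3 → after 2×micro: -3; S2 reads c2=1 → after 3×micro: 1 ⇒ (c0=3, c1=-3, c2=1)
[Gauss-Seidel] macro 6: S0 reads c2=1 → after 1×micro: 3; S1 reads c0=3 → after 2×micro: -3; S2 reads c2=1 → after 3×micro: 1 ⇒ (c0=3, c1=-3, c2=1)

first divergence at macro-step: 1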